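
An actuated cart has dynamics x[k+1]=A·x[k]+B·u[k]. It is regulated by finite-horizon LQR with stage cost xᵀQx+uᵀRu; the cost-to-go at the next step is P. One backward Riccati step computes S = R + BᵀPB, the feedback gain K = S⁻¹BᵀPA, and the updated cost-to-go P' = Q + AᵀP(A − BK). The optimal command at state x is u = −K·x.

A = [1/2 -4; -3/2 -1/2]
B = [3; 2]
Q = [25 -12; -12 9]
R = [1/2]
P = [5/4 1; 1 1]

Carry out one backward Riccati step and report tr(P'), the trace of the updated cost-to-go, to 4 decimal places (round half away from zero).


35.1092

BᵀP = [5.7500 5.0000]
S = R + BᵀPB = [1/2] + [27.2500] = [27.7500]
BᵀPA = [-4.6250 -25.5000]
K = S⁻¹·BᵀPA = [-0.1667 -0.9189]
A−BK = [1.0000 -1.2432; -1.1667 1.3378]
AᵀP(A−BK) = [0.2917 -0.2500; -0.2500 0.8176]
P' = Q + AᵀP(A−BK) = [25.2917 -12.2500; -12.2500 9.8176]
tr(P') = 35.1092


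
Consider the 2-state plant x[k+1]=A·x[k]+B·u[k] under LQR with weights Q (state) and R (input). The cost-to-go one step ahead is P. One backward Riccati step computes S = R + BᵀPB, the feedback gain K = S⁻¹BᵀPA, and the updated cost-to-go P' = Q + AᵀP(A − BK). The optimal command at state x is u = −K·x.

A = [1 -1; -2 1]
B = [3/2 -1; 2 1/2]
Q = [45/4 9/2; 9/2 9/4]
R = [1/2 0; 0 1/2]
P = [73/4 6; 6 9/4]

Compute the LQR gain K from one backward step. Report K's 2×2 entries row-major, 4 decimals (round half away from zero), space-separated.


-0.1670 -0.0679 -0.8225 0.6129

BᵀP = [39.3750 13.5000; -15.2500 -4.8750]
S = R + BᵀPB = [1/2 0; 0 1/2] + [86.0625 -32.6250; -32.6250 12.8125] = [86.5625 -32.6250; -32.6250 13.3125]
BᵀPA = [12.3750 -25.8750; -5.5000 10.3750]
K = S⁻¹·BᵀPA = [-0.1670 -0.0679; -0.8225 0.6129]
A−BK = [0.4280 -0.2852; -1.2547 0.8294]
AᵀP(A−BK) = [0.7933 -0.5386; -0.5386 0.3838]
P' = Q + AᵀP(A−BK) = [12.0433 3.9614; 3.9614 2.6338]
tr(P') = 14.6771


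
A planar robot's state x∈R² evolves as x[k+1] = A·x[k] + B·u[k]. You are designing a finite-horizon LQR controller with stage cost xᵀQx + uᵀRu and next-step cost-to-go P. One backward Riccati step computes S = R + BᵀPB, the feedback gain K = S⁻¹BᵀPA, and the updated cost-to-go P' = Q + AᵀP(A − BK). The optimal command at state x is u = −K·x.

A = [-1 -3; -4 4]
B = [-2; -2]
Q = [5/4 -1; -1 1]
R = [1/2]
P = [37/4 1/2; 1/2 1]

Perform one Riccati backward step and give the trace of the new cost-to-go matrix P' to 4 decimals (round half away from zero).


BᵀP = [-19.5000 -3.0000]
S = R + BᵀPB = [1/2] + [45.0000] = [45.5000]
BᵀPA = [31.5000 46.5000]
K = S⁻¹·BᵀPA = [0.6923 1.0220]
A−BK = [0.3846 -0.9560; -2.6154 6.0440]
AᵀP(A−BK) = [7.4423 -16.4423; -16.4423 39.7280]
P' = Q + AᵀP(A−BK) = [8.6923 -17.4423; -17.4423 40.7280]
tr(P') = 49.4203

49.4203


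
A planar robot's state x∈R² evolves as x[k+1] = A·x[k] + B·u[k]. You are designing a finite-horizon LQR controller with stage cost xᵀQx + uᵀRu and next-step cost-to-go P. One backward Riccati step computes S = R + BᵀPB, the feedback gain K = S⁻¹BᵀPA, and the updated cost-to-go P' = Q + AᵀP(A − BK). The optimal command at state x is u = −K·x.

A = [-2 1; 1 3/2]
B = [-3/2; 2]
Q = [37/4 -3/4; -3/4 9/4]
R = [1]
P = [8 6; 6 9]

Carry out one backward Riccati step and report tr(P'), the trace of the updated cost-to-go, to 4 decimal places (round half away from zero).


BᵀP = [0.0000 9.0000]
S = R + BᵀPB = [1] + [18.0000] = [19.0000]
BᵀPA = [9.0000 13.5000]
K = S⁻¹·BᵀPA = [0.4737 0.7105]
A−BK = [-1.2895 2.0658; 0.0526 0.0789]
AᵀP(A−BK) = [12.7368 -20.8947; -20.8947 36.6579]
P' = Q + AᵀP(A−BK) = [21.9868 -21.6447; -21.6447 38.9079]
tr(P') = 60.8947

60.8947


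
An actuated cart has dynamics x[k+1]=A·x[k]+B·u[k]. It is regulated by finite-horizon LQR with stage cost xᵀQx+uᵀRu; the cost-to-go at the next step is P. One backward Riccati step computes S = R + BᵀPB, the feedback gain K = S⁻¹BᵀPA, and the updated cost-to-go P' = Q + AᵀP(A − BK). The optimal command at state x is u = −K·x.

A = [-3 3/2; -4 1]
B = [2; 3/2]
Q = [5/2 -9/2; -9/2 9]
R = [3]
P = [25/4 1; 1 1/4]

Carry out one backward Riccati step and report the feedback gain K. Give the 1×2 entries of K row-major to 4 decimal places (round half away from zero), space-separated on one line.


BᵀP = [14.0000 2.3750]
S = R + BᵀPB = [3] + [31.5625] = [34.5625]
BᵀPA = [-51.5000 23.3750]
K = S⁻¹·BᵀPA = [-1.4901 0.6763]
A−BK = [-0.0199 0.1474; -1.7649 -0.0145]
AᵀP(A−BK) = [7.5122 -3.2950; -3.2950 1.5037]
P' = Q + AᵀP(A−BK) = [10.0122 -7.7950; -7.7950 10.5037]
tr(P') = 20.5159

-1.4901 0.6763


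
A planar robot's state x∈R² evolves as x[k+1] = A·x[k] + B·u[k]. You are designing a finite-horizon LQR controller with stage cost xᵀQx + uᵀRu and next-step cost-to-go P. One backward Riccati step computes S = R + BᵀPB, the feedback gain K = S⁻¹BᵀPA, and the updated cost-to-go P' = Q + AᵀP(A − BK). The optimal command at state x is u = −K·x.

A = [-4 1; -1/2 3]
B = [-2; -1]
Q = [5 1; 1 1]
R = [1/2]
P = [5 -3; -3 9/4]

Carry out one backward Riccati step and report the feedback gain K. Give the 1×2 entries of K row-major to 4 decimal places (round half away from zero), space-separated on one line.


2.4302 0.3953

BᵀP = [-7.0000 3.7500]
S = R + BᵀPB = [1/2] + [10.2500] = [10.7500]
BᵀPA = [26.1250 4.2500]
K = S⁻¹·BᵀPA = [2.4302 0.3953]
A−BK = [0.8605 1.7907; 1.9302 3.3953]
AᵀP(A−BK) = [5.0727 3.7965; 3.7965 5.5698]
P' = Q + AᵀP(A−BK) = [10.0727 4.7965; 4.7965 6.5698]
tr(P') = 16.6424


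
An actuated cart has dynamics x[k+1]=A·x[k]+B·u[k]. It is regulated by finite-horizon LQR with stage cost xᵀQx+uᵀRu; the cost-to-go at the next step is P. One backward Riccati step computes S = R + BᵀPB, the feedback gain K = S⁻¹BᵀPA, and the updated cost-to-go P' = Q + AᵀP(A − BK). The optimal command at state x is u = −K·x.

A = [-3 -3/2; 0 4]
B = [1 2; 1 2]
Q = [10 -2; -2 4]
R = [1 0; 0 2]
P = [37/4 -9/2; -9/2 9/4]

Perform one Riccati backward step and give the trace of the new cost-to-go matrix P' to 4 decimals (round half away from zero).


BᵀP = [4.7500 -2.2500; 9.5000 -4.5000]
S = R + BᵀPB = [1 0; 0 2] + [2.5000 5.0000; 5.0000 10.0000] = [3.5000 5.0000; 5.0000 12.0000]
BᵀPA = [-14.2500 -16.1250; -28.5000 -32.2500]
K = S⁻¹·BᵀPA = [-1.6765 -1.8971; -1.6765 -1.8971]
A−BK = [2.0294 4.1912; 5.0294 9.6912]
AᵀP(A−BK) = [11.5809 14.5257; 14.5257 19.0423]
P' = Q + AᵀP(A−BK) = [21.5809 12.5257; 12.5257 23.0423]
tr(P') = 44.6232

44.6232


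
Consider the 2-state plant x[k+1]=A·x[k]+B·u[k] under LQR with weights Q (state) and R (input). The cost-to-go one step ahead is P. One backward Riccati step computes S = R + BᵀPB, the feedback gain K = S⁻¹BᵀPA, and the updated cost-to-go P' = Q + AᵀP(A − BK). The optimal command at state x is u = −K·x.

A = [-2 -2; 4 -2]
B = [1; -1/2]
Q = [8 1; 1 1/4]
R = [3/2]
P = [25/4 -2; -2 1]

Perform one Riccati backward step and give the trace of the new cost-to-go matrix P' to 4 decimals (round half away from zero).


25.2000

BᵀP = [7.2500 -2.5000]
S = R + BᵀPB = [3/2] + [8.5000] = [10.0000]
BᵀPA = [-24.5000 -9.5000]
K = S⁻¹·BᵀPA = [-2.4500 -0.9500]
A−BK = [0.4500 -1.0500; 2.7750 -2.4750]
AᵀP(A−BK) = [12.9750 1.7250; 1.7250 3.9750]
P' = Q + AᵀP(A−BK) = [20.9750 2.7250; 2.7250 4.2250]
tr(P') = 25.2000


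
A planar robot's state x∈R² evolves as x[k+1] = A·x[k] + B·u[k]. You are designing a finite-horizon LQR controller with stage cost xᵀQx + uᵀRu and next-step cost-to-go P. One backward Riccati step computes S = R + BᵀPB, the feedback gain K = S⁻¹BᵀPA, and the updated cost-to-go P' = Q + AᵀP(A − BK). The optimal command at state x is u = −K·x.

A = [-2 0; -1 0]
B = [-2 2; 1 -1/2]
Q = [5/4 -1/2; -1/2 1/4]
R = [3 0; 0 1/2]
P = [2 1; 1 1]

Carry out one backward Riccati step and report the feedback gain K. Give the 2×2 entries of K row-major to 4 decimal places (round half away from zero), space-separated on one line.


0.0211 0.0000 -1.2421 0.0000

BᵀP = [-3.0000 -1.0000; 3.5000 1.5000]
S = R + BᵀPB = [3 0; 0 1/2] + [5.0000 -5.5000; -5.5000 6.2500] = [8.0000 -5.5000; -5.5000 6.7500]
BᵀPA = [7.0000 0.0000; -8.5000 0.0000]
K = S⁻¹·BᵀPA = [0.0211 0.0000; -1.2421 0.0000]
A−BK = [0.5263 0.0000; -1.6421 0.0000]
AᵀP(A−BK) = [2.2947 0.0000; 0.0000 0.0000]
P' = Q + AᵀP(A−BK) = [3.5447 -0.5000; -0.5000 0.2500]
tr(P') = 3.7947


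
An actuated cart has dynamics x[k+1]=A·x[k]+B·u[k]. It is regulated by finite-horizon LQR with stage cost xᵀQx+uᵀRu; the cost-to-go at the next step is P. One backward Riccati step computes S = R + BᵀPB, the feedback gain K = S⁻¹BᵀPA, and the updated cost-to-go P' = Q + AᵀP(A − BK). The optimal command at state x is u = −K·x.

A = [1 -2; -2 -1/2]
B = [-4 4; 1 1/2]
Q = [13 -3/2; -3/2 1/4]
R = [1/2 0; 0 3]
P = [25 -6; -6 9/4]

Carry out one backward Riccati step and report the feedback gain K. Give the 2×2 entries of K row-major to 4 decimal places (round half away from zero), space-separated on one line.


-0.6646 0.2093 -0.3433 -0.2544

BᵀP = [-106.0000 26.2500; 97.0000 -22.8750]
S = R + BᵀPB = [1/2 0; 0 3] + [450.2500 -410.8750; -410.8750 376.5625] = [450.7500 -410.8750; -410.8750 379.5625]
BᵀPA = [-158.5000 198.8750; 142.7500 -182.5625]
K = S⁻¹·BᵀPA = [-0.6646 0.2093; -0.3433 -0.2544]
A−BK = [-0.2851 -0.1452; -1.1638 -0.5822]
AᵀP(A−BK) = [1.6723 0.7420; 0.7420 0.4913]
P' = Q + AᵀP(A−BK) = [14.6723 -0.7580; -0.7580 0.7413]
tr(P') = 15.4136


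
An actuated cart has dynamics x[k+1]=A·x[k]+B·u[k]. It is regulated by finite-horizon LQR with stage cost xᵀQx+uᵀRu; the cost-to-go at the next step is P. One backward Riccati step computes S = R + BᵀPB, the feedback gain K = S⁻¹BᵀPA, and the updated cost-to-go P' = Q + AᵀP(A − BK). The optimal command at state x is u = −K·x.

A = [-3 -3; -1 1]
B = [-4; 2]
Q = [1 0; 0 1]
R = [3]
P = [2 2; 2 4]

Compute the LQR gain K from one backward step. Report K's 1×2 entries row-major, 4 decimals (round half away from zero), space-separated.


BᵀP = [-4.0000 0.0000]
S = R + BᵀPB = [3] + [16.0000] = [19.0000]
BᵀPA = [12.0000 12.0000]
K = S⁻¹·BᵀPA = [0.6316 0.6316]
A−BK = [-0.4737 -0.4737; -2.2632 -0.2632]
AᵀP(A−BK) = [26.4211 6.4211; 6.4211 2.4211]
P' = Q + AᵀP(A−BK) = [27.4211 6.4211; 6.4211 3.4211]
tr(P') = 30.8421

0.6316 0.6316


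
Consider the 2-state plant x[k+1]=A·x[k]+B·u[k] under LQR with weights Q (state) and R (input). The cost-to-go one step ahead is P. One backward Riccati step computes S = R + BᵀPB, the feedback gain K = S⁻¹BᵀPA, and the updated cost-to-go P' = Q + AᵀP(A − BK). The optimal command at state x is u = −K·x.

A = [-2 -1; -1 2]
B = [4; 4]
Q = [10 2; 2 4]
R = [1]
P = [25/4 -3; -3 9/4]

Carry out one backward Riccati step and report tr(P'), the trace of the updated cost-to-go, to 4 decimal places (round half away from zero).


34.7927

BᵀP = [13.0000 -3.0000]
S = R + BᵀPB = [1] + [40.0000] = [41.0000]
BᵀPA = [-23.0000 -19.0000]
K = S⁻¹·BᵀPA = [-0.5610 -0.4634]
A−BK = [0.2439 0.8537; 1.2439 3.8537]
AᵀP(A−BK) = [2.3476 6.3415; 6.3415 18.4451]
P' = Q + AᵀP(A−BK) = [12.3476 8.3415; 8.3415 22.4451]
tr(P') = 34.7927


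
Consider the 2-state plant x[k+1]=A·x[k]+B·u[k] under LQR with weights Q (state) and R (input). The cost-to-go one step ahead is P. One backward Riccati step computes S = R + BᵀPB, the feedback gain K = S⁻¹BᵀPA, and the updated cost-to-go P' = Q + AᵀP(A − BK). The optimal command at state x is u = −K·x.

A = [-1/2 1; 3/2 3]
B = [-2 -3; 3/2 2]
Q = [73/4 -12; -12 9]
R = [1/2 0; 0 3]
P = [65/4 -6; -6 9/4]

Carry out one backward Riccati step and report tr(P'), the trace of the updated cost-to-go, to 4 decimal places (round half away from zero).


27.6396

BᵀP = [-41.5000 15.3750; -60.7500 22.5000]
S = R + BᵀPB = [1/2 0; 0 3] + [106.0625 155.2500; 155.2500 227.2500] = [106.5625 155.2500; 155.2500 230.2500]
BᵀPA = [43.8125 4.6250; 64.1250 6.7500]
K = S⁻¹·BᵀPA = [0.3055 0.0391; 0.0725 0.0029]
A−BK = [0.3285 1.0871; 0.8967 2.9354]
AᵀP(A−BK) = [0.0904 0.0976; 0.0976 0.2992]
P' = Q + AᵀP(A−BK) = [18.3404 -11.9024; -11.9024 9.2992]
tr(P') = 27.6396


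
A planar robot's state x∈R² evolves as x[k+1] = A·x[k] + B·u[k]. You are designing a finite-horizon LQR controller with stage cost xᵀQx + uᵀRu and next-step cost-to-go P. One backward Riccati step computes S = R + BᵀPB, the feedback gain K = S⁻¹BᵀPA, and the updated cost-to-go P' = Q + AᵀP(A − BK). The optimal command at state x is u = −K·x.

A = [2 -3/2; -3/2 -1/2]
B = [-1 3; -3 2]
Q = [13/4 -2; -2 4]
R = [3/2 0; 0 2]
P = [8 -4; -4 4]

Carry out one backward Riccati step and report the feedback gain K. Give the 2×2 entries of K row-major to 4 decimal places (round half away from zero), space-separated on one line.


BᵀP = [4.0000 -8.0000; 16.0000 -4.0000]
S = R + BᵀPB = [3/2 0; 0 2] + [20.0000 -4.0000; -4.0000 40.0000] = [21.5000 -4.0000; -4.0000 42.0000]
BᵀPA = [20.0000 -2.0000; 38.0000 -22.0000]
K = S⁻¹·BᵀPA = [1.1184 -0.1939; 1.0113 -0.5423]
A−BK = [0.0846 -0.0671; -0.1674 0.0028]
AᵀP(A−BK) = [4.2041 -1.5152; -1.5152 0.6821]
P' = Q + AᵀP(A−BK) = [7.4541 -3.5152; -3.5152 4.6821]
tr(P') = 12.1361

1.1184 -0.1939 1.0113 -0.5423


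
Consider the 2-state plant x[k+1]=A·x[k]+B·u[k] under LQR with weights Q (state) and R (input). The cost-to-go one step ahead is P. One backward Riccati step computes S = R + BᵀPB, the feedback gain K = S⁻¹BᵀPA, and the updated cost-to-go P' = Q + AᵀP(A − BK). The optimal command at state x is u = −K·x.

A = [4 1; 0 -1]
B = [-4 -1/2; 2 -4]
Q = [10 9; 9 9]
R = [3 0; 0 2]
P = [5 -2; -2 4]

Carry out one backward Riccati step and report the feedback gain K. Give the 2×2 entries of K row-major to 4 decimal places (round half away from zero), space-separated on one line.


BᵀP = [-24.0000 16.0000; 5.5000 -15.0000]
S = R + BᵀPB = [3 0; 0 2] + [128.0000 -52.0000; -52.0000 57.2500] = [131.0000 -52.0000; -52.0000 59.2500]
BᵀPA = [-96.0000 -40.0000; 22.0000 20.5000]
K = S⁻¹·BᵀPA = [-0.8984 -0.2578; -0.4172 0.1197]
A−BK = [0.1977 0.0286; 0.1281 -0.0055]
AᵀP(A−BK) = [2.9294 0.6153; 0.6153 0.2329]
P' = Q + AᵀP(A−BK) = [12.9294 9.6153; 9.6153 9.2329]
tr(P') = 22.1623

-0.8984 -0.2578 -0.4172 0.1197


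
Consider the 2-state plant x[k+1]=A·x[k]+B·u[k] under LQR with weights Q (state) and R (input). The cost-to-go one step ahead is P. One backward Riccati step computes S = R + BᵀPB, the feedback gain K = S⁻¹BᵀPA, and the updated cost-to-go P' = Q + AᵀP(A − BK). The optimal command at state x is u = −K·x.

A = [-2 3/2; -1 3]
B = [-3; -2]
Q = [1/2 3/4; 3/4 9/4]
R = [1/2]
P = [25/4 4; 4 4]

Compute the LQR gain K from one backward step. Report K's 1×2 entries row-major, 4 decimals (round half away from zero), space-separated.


BᵀP = [-26.7500 -20.0000]
S = R + BᵀPB = [1/2] + [120.2500] = [120.7500]
BᵀPA = [73.5000 -100.1250]
K = S⁻¹·BᵀPA = [0.6087 -0.8292]
A−BK = [-0.1739 -0.9876; 0.2174 1.3416]
AᵀP(A−BK) = [0.2609 0.1957; 0.1957 3.0396]
P' = Q + AᵀP(A−BK) = [0.7609 0.9457; 0.9457 5.2896]
tr(P') = 6.0505

0.6087 -0.8292


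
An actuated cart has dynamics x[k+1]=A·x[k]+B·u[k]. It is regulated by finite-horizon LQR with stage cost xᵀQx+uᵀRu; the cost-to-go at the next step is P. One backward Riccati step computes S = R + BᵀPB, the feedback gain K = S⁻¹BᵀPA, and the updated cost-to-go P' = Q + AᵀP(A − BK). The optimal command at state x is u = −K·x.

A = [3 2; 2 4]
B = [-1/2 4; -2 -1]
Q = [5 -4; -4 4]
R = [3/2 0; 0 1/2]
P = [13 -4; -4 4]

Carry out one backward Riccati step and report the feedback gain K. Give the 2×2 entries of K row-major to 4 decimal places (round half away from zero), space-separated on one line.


-1.1333 -1.8560 0.5791 0.2220

BᵀP = [1.5000 -6.0000; 56.0000 -20.0000]
S = R + BᵀPB = [3/2 0; 0 1/2] + [11.2500 12.0000; 12.0000 244.0000] = [12.7500 12.0000; 12.0000 244.5000]
BᵀPA = [-7.5000 -21.0000; 128.0000 32.0000]
K = S⁻¹·BᵀPA = [-1.1333 -1.8560; 0.5791 0.2220]
A−BK = [0.1168 0.1841; 0.3125 0.5100]
AᵀP(A−BK) = [2.3703 3.6681; 3.6681 5.9216]
P' = Q + AᵀP(A−BK) = [7.3703 -0.3319; -0.3319 9.9216]
tr(P') = 17.2918


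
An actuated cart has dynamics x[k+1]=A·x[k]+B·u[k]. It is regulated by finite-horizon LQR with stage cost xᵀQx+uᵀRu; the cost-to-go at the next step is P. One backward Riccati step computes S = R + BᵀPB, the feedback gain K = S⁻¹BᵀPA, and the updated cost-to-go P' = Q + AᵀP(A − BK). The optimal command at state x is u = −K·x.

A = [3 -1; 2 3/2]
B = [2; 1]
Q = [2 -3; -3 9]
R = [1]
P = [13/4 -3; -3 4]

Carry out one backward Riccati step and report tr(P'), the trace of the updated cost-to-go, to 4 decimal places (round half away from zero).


BᵀP = [3.5000 -2.0000]
S = R + BᵀPB = [1] + [5.0000] = [6.0000]
BᵀPA = [6.5000 -6.5000]
K = S⁻¹·BᵀPA = [1.0833 -1.0833]
A−BK = [0.8333 1.1667; 0.9167 2.5833]
AᵀP(A−BK) = [2.2083 1.7917; 1.7917 14.2083]
P' = Q + AᵀP(A−BK) = [4.2083 -1.2083; -1.2083 23.2083]
tr(P') = 27.4167

27.4167


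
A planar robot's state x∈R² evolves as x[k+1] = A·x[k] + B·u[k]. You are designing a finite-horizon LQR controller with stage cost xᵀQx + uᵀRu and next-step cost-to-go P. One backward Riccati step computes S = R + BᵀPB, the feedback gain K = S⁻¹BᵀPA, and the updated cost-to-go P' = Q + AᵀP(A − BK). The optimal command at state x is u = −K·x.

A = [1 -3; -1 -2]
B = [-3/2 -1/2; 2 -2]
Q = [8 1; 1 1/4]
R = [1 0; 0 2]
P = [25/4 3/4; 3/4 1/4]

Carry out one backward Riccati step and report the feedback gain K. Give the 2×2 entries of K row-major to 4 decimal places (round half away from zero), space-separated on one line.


-0.5673 1.6151 -0.1331 1.1954

BᵀP = [-7.8750 -0.6250; -4.6250 -0.8750]
S = R + BᵀPB = [1 0; 0 2] + [10.5625 5.1875; 5.1875 4.0625] = [11.5625 5.1875; 5.1875 6.0625]
BᵀPA = [-7.2500 24.8750; -3.7500 15.6250]
K = S⁻¹·BᵀPA = [-0.5673 1.6151; -0.1331 1.1954]
A−BK = [0.0825 0.0203; -0.1317 -2.8394]
AᵀP(A−BK) = [0.3878 -1.3082; -1.3082 7.3980]
P' = Q + AᵀP(A−BK) = [8.3878 -0.3082; -0.3082 7.6480]
tr(P') = 16.0358


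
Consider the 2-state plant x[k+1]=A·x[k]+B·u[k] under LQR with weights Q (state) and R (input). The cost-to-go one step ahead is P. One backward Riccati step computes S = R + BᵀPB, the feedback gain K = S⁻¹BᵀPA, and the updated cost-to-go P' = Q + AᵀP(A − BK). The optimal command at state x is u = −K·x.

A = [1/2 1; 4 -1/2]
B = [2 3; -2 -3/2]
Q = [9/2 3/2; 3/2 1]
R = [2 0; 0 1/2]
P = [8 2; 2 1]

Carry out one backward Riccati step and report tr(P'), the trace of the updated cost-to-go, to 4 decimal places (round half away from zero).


BᵀP = [12.0000 2.0000; 21.0000 4.5000]
S = R + BᵀPB = [2 0; 0 1/2] + [20.0000 33.0000; 33.0000 56.2500] = [22.0000 33.0000; 33.0000 56.7500]
BᵀPA = [14.0000 11.0000; 28.5000 18.7500]
K = S⁻¹·BᵀPA = [-0.9154 0.0345; 1.0345 0.3103]
A−BK = [-0.7727 0.0000; 3.7210 0.0345]
AᵀP(A−BK) = [9.3323 0.1724; 0.1724 0.0517]
P' = Q + AᵀP(A−BK) = [13.8323 1.6724; 1.6724 1.0517]
tr(P') = 14.8840

14.8840


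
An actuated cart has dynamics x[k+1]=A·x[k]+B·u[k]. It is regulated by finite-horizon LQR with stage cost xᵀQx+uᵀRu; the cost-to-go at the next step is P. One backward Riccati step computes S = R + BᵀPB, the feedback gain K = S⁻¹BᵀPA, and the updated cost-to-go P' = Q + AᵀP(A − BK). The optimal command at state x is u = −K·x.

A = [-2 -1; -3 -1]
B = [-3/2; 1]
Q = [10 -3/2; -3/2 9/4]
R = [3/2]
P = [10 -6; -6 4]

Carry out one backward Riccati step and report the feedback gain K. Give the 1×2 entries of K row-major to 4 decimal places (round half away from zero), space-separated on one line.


BᵀP = [-21.0000 13.0000]
S = R + BᵀPB = [3/2] + [44.5000] = [46.0000]
BᵀPA = [3.0000 8.0000]
K = S⁻¹·BᵀPA = [0.0652 0.1739]
A−BK = [-1.9022 -0.7391; -3.0652 -1.1739]
AᵀP(A−BK) = [3.8043 1.4783; 1.4783 0.6087]
P' = Q + AᵀP(A−BK) = [13.8043 -0.0217; -0.0217 2.8587]
tr(P') = 16.6630

0.0652 0.1739


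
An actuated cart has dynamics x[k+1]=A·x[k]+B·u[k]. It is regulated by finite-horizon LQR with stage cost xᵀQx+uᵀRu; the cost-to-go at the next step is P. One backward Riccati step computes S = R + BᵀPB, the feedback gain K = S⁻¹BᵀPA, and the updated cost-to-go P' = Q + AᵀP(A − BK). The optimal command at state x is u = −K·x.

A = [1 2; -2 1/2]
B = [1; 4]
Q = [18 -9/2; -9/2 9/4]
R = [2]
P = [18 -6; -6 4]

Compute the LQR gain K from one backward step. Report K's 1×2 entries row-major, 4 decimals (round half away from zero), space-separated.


-0.7222 -0.1944

BᵀP = [-6.0000 10.0000]
S = R + BᵀPB = [2] + [34.0000] = [36.0000]
BᵀPA = [-26.0000 -7.0000]
K = S⁻¹·BᵀPA = [-0.7222 -0.1944]
A−BK = [1.7222 2.1944; 0.8889 1.2778]
AᵀP(A−BK) = [39.2222 47.9444; 47.9444 59.6389]
P' = Q + AᵀP(A−BK) = [57.2222 43.4444; 43.4444 61.8889]
tr(P') = 119.1111


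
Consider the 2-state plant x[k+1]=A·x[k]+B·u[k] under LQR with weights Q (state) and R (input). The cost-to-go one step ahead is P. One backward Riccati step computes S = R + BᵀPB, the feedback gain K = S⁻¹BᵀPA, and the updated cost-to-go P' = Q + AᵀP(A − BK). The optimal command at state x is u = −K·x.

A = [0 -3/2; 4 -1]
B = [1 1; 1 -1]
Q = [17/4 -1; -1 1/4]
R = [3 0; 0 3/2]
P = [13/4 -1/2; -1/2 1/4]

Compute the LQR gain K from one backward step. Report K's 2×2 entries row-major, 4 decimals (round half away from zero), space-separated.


BᵀP = [2.7500 -0.2500; 3.7500 -0.7500]
S = R + BᵀPB = [3 0; 0 3/2] + [2.5000 3.0000; 3.0000 4.5000] = [5.5000 3.0000; 3.0000 6.0000]
BᵀPA = [-1.0000 -3.8750; -3.0000 -4.8750]
K = S⁻¹·BᵀPA = [0.1250 -0.3594; -0.5625 -0.6328]
A−BK = [0.4375 -0.5078; 3.3125 -1.2734]
AᵀP(A−BK) = [2.4375 -0.2578; -0.2578 1.5850]
P' = Q + AᵀP(A−BK) = [6.6875 -1.2578; -1.2578 1.8350]
tr(P') = 8.5225

0.1250 -0.3594 -0.5625 -0.6328


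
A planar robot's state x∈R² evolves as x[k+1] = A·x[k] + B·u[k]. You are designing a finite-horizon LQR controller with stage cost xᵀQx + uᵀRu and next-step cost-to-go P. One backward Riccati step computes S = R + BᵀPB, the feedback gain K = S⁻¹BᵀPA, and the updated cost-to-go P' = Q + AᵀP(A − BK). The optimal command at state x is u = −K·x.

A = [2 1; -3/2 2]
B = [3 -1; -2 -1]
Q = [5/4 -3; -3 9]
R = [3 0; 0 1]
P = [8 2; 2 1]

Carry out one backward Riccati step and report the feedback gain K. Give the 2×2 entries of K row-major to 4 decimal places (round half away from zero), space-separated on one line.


BᵀP = [20.0000 4.0000; -10.0000 -3.0000]
S = R + BᵀPB = [3 0; 0 1] + [52.0000 -24.0000; -24.0000 13.0000] = [55.0000 -24.0000; -24.0000 14.0000]
BᵀPA = [34.0000 28.0000; -15.5000 -16.0000]
K = S⁻¹·BᵀPA = [0.5361 0.0412; -0.1881 -1.0722]
A−BK = [0.2036 -0.1959; -0.6160 1.0103]
AᵀP(A−BK) = [1.1070 -0.0206; -0.0206 1.6907]
P' = Q + AᵀP(A−BK) = [2.3570 -3.0206; -3.0206 10.6907]
tr(P') = 13.0477

0.5361 0.0412 -0.1881 -1.0722


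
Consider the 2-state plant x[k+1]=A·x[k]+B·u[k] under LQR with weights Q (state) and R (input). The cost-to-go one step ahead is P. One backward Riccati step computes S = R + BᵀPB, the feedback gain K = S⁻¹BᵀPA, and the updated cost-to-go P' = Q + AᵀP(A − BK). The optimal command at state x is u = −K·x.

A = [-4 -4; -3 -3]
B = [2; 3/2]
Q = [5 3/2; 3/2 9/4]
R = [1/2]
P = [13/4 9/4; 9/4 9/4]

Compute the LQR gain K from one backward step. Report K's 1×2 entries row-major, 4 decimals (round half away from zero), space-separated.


-1.9688 -1.9688

BᵀP = [9.8750 7.8750]
S = R + BᵀPB = [1/2] + [31.5625] = [32.0625]
BᵀPA = [-63.1250 -63.1250]
K = S⁻¹·BᵀPA = [-1.9688 -1.9688]
A−BK = [-0.0624 -0.0624; -0.0468 -0.0468]
AᵀP(A−BK) = [1.9688 1.9688; 1.9688 1.9688]
P' = Q + AᵀP(A−BK) = [6.9688 3.4688; 3.4688 4.2188]
tr(P') = 11.1876


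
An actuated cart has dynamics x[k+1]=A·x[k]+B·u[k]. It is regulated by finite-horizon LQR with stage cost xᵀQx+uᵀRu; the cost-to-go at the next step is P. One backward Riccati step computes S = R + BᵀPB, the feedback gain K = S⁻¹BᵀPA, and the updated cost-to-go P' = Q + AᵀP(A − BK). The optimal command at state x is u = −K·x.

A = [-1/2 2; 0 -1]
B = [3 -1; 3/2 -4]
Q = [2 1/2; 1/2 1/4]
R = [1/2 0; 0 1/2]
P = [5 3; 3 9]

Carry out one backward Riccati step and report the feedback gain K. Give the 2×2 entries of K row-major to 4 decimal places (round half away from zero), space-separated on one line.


-0.1855 0.8314 -0.0681 0.5535

BᵀP = [19.5000 22.5000; -17.0000 -39.0000]
S = R + BᵀPB = [1/2 0; 0 1/2] + [92.2500 -109.5000; -109.5000 173.0000] = [92.7500 -109.5000; -109.5000 173.5000]
BᵀPA = [-9.7500 16.5000; 8.5000 5.0000]
K = S⁻¹·BᵀPA = [-0.1855 0.8314; -0.0681 0.5535]
A−BK = [-0.0116 0.0594; 0.0059 -0.0330]
AᵀP(A−BK) = [0.0201 -0.0989; -0.0989 0.5145]
P' = Q + AᵀP(A−BK) = [2.0201 0.4011; 0.4011 0.7645]
tr(P') = 2.7846


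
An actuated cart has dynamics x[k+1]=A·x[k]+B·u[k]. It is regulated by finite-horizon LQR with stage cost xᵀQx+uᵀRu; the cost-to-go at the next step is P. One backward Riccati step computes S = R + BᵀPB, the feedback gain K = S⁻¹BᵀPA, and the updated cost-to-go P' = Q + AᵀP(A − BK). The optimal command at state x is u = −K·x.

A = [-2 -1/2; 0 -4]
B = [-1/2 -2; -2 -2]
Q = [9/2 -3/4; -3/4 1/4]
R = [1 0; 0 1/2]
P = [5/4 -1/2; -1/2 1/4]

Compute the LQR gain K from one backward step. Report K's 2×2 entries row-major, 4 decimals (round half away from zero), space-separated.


BᵀP = [0.3750 -0.2500; -1.5000 0.5000]
S = R + BᵀPB = [1 0; 0 1/2] + [0.3125 -0.2500; -0.2500 2.0000] = [1.3125 -0.2500; -0.2500 2.5000]
BᵀPA = [-0.7500 0.8125; 3.0000 -1.2500]
K = S⁻¹·BᵀPA = [-0.3495 0.5340; 1.1650 -0.4466]
A−BK = [0.1553 -1.1262; 1.6311 -3.8252]
AᵀP(A−BK) = [1.2427 -1.0097; -1.0097 1.3204]
P' = Q + AᵀP(A−BK) = [5.7427 -1.7597; -1.7597 1.5704]
tr(P') = 7.3131

-0.3495 0.5340 1.1650 -0.4466


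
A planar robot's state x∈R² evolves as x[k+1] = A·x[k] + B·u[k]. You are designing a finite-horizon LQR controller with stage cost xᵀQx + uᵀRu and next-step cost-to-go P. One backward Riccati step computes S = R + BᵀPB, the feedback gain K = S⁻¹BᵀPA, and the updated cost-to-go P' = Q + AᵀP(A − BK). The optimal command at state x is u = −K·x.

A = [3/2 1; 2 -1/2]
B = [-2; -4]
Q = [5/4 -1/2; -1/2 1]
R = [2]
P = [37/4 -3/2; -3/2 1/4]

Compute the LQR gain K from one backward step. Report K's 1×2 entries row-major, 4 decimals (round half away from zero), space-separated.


BᵀP = [-12.5000 2.0000]
S = R + BᵀPB = [2] + [17.0000] = [19.0000]
BᵀPA = [-14.7500 -13.5000]
K = S⁻¹·BᵀPA = [-0.7763 -0.7105]
A−BK = [-0.0526 -0.4211; -1.1053 -3.3421]
AᵀP(A−BK) = [1.3618 1.2697; 1.2697 1.2204]
P' = Q + AᵀP(A−BK) = [2.6118 0.7697; 0.7697 2.2204]
tr(P') = 4.8322

-0.7763 -0.7105


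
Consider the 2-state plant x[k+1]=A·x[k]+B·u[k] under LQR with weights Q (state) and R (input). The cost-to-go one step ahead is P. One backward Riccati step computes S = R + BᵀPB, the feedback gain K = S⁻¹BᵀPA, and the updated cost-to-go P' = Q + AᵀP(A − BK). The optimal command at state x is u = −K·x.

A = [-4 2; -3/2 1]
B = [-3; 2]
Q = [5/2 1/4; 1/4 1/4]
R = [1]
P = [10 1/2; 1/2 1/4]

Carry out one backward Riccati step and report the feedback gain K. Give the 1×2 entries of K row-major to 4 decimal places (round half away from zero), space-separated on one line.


1.3663 -0.6860

BᵀP = [-29.0000 -1.0000]
S = R + BᵀPB = [1] + [85.0000] = [86.0000]
BᵀPA = [117.5000 -59.0000]
K = S⁻¹·BᵀPA = [1.3663 -0.6860]
A−BK = [0.0988 -0.0581; -4.2326 2.3721]
AᵀP(A−BK) = [6.0247 -3.2645; -3.2645 1.7733]
P' = Q + AᵀP(A−BK) = [8.5247 -3.0145; -3.0145 2.0233]
tr(P') = 10.5480


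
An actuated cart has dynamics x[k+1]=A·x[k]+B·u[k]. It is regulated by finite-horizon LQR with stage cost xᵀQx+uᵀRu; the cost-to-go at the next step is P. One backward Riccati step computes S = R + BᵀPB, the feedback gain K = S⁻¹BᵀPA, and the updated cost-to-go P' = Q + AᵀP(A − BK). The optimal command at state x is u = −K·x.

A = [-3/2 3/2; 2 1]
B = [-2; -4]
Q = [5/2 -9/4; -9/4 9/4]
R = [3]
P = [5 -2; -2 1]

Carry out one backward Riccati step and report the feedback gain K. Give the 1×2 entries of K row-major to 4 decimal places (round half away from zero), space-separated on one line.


0.4286 -0.4286

BᵀP = [-2.0000 0.0000]
S = R + BᵀPB = [3] + [4.0000] = [7.0000]
BᵀPA = [3.0000 -3.0000]
K = S⁻¹·BᵀPA = [0.4286 -0.4286]
A−BK = [-0.6429 0.6429; 3.7143 -0.7143]
AᵀP(A−BK) = [25.9643 -10.9643; -10.9643 4.9643]
P' = Q + AᵀP(A−BK) = [28.4643 -13.2143; -13.2143 7.2143]
tr(P') = 35.6786


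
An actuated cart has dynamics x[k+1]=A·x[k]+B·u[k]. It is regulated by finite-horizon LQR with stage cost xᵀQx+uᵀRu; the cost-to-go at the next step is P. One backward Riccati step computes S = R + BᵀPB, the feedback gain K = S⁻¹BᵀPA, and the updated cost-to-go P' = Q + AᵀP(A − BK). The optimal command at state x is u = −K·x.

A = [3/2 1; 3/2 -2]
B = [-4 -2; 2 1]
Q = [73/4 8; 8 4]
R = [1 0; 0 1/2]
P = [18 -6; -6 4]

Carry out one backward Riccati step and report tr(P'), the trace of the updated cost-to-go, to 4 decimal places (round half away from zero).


32.8964

BᵀP = [-84.0000 32.0000; -42.0000 16.0000]
S = R + BᵀPB = [1 0; 0 1/2] + [400.0000 200.0000; 200.0000 100.0000] = [401.0000 200.0000; 200.0000 100.5000]
BᵀPA = [-78.0000 -148.0000; -39.0000 -74.0000]
K = S⁻¹·BᵀPA = [-0.1298 -0.2463; -0.1298 -0.2463]
A−BK = [0.7213 -0.4775; 1.8894 -1.2612]
AᵀP(A−BK) = [7.3153 -4.8120; -4.8120 3.3311]
P' = Q + AᵀP(A−BK) = [25.5653 3.1880; 3.1880 7.3311]
tr(P') = 32.8964


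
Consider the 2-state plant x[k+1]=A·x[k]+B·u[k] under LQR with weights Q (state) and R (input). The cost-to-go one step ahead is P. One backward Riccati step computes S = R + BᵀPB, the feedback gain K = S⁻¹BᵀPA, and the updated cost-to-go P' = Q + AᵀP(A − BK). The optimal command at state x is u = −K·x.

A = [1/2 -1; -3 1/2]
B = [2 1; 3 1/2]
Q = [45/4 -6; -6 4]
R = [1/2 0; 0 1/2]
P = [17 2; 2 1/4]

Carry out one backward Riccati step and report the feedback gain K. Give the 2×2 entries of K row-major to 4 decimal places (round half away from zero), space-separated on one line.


BᵀP = [40.0000 4.7500; 18.0000 2.1250]
S = R + BᵀPB = [1/2 0; 0 1/2] + [94.2500 42.3750; 42.3750 19.0625] = [94.7500 42.3750; 42.3750 19.5625]
BᵀPA = [5.7500 -37.6250; 2.6250 -16.9375]
K = S⁻¹·BᵀPA = [0.0216 -0.3162; 0.0874 -0.1808]
A−BK = [0.3694 -0.1867; -3.1085 1.5391]
AᵀP(A−BK) = [0.1464 -0.0820; -0.0820 0.1017]
P' = Q + AᵀP(A−BK) = [11.3964 -6.0820; -6.0820 4.1017]
tr(P') = 15.4981

0.0216 -0.3162 0.0874 -0.1808


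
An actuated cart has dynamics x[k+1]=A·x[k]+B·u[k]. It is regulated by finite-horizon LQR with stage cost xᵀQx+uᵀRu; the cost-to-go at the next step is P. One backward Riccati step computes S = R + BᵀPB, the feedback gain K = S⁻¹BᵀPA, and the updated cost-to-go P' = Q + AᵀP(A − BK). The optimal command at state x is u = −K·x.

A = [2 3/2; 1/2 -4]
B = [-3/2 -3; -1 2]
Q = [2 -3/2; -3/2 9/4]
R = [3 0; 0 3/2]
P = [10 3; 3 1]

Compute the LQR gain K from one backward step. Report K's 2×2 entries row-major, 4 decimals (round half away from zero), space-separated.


BᵀP = [-18.0000 -5.5000; -24.0000 -7.0000]
S = R + BᵀPB = [3 0; 0 3/2] + [32.5000 43.0000; 43.0000 58.0000] = [35.5000 43.0000; 43.0000 59.5000]
BᵀPA = [-38.7500 -5.0000; -51.5000 -8.0000]
K = S⁻¹·BᵀPA = [-0.3462 0.1766; -0.6154 -0.2621]
A−BK = [-0.3654 0.9786; 1.3846 -3.2991]
AᵀP(A−BK) = [1.1442 -0.4038; -0.4038 1.2863]
P' = Q + AᵀP(A−BK) = [3.1442 -1.9038; -1.9038 3.5363]
tr(P') = 6.6806

-0.3462 0.1766 -0.6154 -0.2621


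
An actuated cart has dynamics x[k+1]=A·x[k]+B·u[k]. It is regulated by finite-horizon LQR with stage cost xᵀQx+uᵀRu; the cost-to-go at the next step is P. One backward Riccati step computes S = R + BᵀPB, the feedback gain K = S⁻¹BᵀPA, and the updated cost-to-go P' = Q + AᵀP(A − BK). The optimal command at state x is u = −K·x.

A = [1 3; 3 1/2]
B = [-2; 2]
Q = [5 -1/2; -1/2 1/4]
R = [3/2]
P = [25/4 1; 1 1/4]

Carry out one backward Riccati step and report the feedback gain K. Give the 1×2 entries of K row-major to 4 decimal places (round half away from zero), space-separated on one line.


-0.7692 -1.6538

BᵀP = [-10.5000 -1.5000]
S = R + BᵀPB = [3/2] + [18.0000] = [19.5000]
BᵀPA = [-15.0000 -32.2500]
K = S⁻¹·BᵀPA = [-0.7692 -1.6538]
A−BK = [-0.5385 -0.3077; 4.5385 3.8077]
AᵀP(A−BK) = [2.9615 3.8173; 3.8173 5.9760]
P' = Q + AᵀP(A−BK) = [7.9615 3.3173; 3.3173 6.2260]
tr(P') = 14.1875


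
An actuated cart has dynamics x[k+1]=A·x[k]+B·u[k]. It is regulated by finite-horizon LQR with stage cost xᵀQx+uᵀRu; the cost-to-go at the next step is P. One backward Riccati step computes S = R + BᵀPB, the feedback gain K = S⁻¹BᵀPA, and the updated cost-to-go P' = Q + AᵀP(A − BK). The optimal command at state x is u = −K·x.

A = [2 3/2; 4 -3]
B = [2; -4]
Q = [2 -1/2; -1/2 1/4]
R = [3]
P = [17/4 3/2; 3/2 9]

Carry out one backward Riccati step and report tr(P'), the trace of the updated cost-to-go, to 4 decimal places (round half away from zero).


BᵀP = [2.5000 -33.0000]
S = R + BᵀPB = [3] + [137.0000] = [140.0000]
BᵀPA = [-127.0000 102.7500]
K = S⁻¹·BᵀPA = [-0.9071 0.7339]
A−BK = [3.8143 0.0321; 0.3714 -0.0643]
AᵀP(A−BK) = [69.7929 -2.0411; -2.0411 1.6513]
P' = Q + AᵀP(A−BK) = [71.7929 -2.5411; -2.5411 1.9013]
tr(P') = 73.6942

73.6942


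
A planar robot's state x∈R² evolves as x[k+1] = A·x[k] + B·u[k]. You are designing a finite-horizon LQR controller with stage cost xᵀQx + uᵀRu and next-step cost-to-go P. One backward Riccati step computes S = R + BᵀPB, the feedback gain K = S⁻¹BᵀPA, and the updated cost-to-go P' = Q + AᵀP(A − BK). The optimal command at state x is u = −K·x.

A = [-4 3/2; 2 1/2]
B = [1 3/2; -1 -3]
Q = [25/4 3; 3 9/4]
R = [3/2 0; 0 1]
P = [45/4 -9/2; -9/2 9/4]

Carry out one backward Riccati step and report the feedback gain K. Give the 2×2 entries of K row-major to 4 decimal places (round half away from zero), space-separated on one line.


BᵀP = [15.7500 -6.7500; 30.3750 -13.5000]
S = R + BᵀPB = [3/2 0; 0 1] + [22.5000 43.8750; 43.8750 86.0625] = [24.0000 43.8750; 43.8750 87.0625]
BᵀPA = [-76.5000 20.2500; -148.5000 38.8125]
K = S⁻¹·BᵀPA = [-0.8806 0.3655; -1.2619 0.2616]
A−BK = [-1.2266 0.7421; -2.6663 1.6503]
AᵀP(A−BK) = [6.2428 -2.9406; -2.9406 1.5700]
P' = Q + AᵀP(A−BK) = [12.4928 0.0594; 0.0594 3.8200]
tr(P') = 16.3128

-0.8806 0.3655 -1.2619 0.2616


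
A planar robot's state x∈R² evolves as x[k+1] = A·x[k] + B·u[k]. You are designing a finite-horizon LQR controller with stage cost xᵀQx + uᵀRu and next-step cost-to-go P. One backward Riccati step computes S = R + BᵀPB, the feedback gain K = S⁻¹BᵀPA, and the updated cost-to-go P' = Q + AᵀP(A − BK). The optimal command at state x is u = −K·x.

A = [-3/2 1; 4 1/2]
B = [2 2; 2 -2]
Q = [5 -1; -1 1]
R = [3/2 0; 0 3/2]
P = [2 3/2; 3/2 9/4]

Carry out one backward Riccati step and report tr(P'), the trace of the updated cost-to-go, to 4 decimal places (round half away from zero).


8.9722

BᵀP = [7.0000 7.5000; 1.0000 -1.5000]
S = R + BᵀPB = [3/2 0; 0 3/2] + [29.0000 -1.0000; -1.0000 5.0000] = [30.5000 -1.0000; -1.0000 6.5000]
BᵀPA = [19.5000 10.7500; -7.5000 0.2500]
K = S⁻¹·BᵀPA = [0.6046 0.3555; -1.0608 0.0932]
A−BK = [-0.5875 0.1027; 0.6692 -0.0247]
AᵀP(A−BK) = [2.7548 0.1412; 0.1412 0.2174]
P' = Q + AᵀP(A−BK) = [7.7548 -0.8588; -0.8588 1.2174]
tr(P') = 8.9722


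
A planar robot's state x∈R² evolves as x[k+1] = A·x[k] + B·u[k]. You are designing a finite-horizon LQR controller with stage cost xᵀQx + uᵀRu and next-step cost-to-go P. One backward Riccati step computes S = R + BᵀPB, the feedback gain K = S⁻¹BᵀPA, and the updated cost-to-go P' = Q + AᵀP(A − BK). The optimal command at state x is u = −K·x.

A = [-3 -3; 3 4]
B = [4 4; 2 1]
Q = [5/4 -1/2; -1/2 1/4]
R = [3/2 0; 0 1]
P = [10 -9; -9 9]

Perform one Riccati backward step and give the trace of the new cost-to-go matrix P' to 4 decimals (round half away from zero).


BᵀP = [22.0000 -18.0000; 31.0000 -27.0000]
S = R + BᵀPB = [3/2 0; 0 1] + [52.0000 70.0000; 70.0000 97.0000] = [53.5000 70.0000; 70.0000 98.0000]
BᵀPA = [-120.0000 -138.0000; -174.0000 -201.0000]
K = S⁻¹·BᵀPA = [1.2245 1.5918; -2.6501 -3.1880]
A−BK = [2.7026 3.3848; 3.2012 4.0044]
AᵀP(A−BK) = [18.8134 23.3003; 23.3003 28.8761]
P' = Q + AᵀP(A−BK) = [20.0634 22.8003; 22.8003 29.1261]
tr(P') = 49.1895

49.1895


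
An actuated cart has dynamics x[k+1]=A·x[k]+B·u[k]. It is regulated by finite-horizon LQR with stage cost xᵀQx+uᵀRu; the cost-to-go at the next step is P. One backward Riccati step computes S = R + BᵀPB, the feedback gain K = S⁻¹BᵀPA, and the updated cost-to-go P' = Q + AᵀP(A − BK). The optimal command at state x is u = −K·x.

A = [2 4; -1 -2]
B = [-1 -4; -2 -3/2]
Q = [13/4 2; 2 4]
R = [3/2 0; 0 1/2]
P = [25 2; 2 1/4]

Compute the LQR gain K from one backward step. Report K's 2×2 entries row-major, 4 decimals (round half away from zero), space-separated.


BᵀP = [-29.0000 -2.5000; -103.0000 -8.3750]
S = R + BᵀPB = [3/2 0; 0 1/2] + [34.0000 119.7500; 119.7500 424.5625] = [35.5000 119.7500; 119.7500 425.0625]
BᵀPA = [-55.5000 -111.0000; -197.6250 -395.2500]
K = S⁻¹·BᵀPA = [0.0995 0.1991; -0.4930 -0.9860]
A−BK = [0.1276 0.2553; -1.5404 -3.0807]
AᵀP(A−BK) = [0.3504 0.7008; 0.7008 1.4016]
P' = Q + AᵀP(A−BK) = [3.6004 2.7008; 2.7008 5.4016]
tr(P') = 9.0021

0.0995 0.1991 -0.4930 -0.9860


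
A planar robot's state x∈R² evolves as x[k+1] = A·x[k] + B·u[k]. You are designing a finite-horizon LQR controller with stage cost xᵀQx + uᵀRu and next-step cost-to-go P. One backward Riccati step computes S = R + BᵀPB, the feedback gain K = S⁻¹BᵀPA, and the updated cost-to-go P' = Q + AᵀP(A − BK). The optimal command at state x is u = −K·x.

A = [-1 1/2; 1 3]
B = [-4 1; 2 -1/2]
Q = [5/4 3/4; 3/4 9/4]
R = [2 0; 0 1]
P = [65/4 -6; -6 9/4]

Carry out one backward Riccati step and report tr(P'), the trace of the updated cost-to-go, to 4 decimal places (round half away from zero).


BᵀP = [-77.0000 28.5000; 19.2500 -7.1250]
S = R + BᵀPB = [2 0; 0 1] + [365.0000 -91.2500; -91.2500 22.8125] = [367.0000 -91.2500; -91.2500 23.8125]
BᵀPA = [105.5000 47.0000; -26.3750 -11.7500]
K = S⁻¹·BᵀPA = [0.2557 0.1139; -0.1278 -0.0570]
A−BK = [0.1506 1.0126; 0.4247 2.7437]
AᵀP(A−BK) = [0.1540 0.1059; 0.1059 0.2898]
P' = Q + AᵀP(A−BK) = [1.4040 0.8559; 0.8559 2.5398]
tr(P') = 3.9437

3.9437


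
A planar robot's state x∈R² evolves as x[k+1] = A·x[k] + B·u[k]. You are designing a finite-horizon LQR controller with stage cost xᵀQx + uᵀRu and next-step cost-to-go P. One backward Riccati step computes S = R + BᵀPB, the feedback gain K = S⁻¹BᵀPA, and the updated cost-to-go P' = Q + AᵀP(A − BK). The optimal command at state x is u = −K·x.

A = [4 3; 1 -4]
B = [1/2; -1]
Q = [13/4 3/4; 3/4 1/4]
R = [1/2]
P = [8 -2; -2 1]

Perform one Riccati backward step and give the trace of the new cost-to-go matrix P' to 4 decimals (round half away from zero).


41.5909

BᵀP = [6.0000 -2.0000]
S = R + BᵀPB = [1/2] + [5.0000] = [5.5000]
BᵀPA = [22.0000 26.0000]
K = S⁻¹·BᵀPA = [4.0000 4.7273]
A−BK = [2.0000 0.6364; 5.0000 0.7273]
AᵀP(A−BK) = [25.0000 14.0000; 14.0000 13.0909]
P' = Q + AᵀP(A−BK) = [28.2500 14.7500; 14.7500 13.3409]
tr(P') = 41.5909


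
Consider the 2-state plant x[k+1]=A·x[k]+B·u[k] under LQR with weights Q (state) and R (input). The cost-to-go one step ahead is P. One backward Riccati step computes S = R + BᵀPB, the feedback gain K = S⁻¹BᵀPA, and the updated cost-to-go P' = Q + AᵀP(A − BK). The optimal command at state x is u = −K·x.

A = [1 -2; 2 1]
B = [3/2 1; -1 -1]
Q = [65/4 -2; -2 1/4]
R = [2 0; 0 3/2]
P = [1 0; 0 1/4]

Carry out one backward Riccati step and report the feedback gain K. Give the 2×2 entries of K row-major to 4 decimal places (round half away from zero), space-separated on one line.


0.2013 -0.5369 0.0537 -0.4765

BᵀP = [1.5000 -0.2500; 1.0000 -0.2500]
S = R + BᵀPB = [2 0; 0 3/2] + [2.5000 1.7500; 1.7500 1.2500] = [4.5000 1.7500; 1.7500 2.7500]
BᵀPA = [1.0000 -3.2500; 0.5000 -2.2500]
K = S⁻¹·BᵀPA = [0.2013 -0.5369; 0.0537 -0.4765]
A−BK = [0.6443 -0.7181; 2.2550 -0.0134]
AᵀP(A−BK) = [1.7718 -0.7248; -0.7248 1.4329]
P' = Q + AᵀP(A−BK) = [18.0218 -2.7248; -2.7248 1.6829]
tr(P') = 19.7047
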